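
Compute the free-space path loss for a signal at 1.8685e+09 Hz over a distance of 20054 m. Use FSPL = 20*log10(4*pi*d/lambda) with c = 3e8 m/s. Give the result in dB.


lambda = c / f = 3.0000e+08 / 1.8685e+09 = 0.1605566 m
FSPL = 20 * log10(4*pi*20054/0.1605566) = 123.9 dB

123.9 dB


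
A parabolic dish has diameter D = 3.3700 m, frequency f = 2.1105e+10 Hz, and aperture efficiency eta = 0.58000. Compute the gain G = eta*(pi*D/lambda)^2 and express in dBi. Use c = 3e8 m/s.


lambda = c / f = 3.0000e+08 / 2.1105e+10 = 0.01421464 m
G_linear = 0.58000 * (pi * 3.3700 / 0.01421464)^2 = 321748.0
G_dBi = 10 * log10(321748.0) = 55.08 dBi

55.08 dBi


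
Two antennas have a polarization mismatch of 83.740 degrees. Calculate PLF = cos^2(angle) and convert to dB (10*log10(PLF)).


PLF_linear = cos^2(83.740 deg) = 0.01188980
PLF_dB = 10 * log10(0.01188980) = -19.25 dB

-19.25 dB


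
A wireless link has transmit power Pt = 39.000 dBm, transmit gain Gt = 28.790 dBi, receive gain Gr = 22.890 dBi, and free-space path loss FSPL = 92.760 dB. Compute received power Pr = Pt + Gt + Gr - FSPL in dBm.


Pr = 39.000 + 28.790 + 22.890 - 92.760 = -2.08 dBm

-2.08 dBm


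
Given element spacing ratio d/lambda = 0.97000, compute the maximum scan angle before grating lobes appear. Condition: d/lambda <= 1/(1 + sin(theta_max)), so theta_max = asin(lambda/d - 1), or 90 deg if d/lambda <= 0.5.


lambda/d - 1 = 1/0.97000 - 1 = 0.03092784
theta_max = asin(0.03092784) = 1.772 deg

1.772 deg


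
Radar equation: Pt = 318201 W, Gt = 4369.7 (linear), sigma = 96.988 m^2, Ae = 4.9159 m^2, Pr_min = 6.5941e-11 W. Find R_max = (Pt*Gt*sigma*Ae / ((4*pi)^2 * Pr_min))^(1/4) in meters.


R^4 = 318201*4369.7*96.988*4.9159 / ((4*pi)^2 * 6.5941e-11) = 6.366474e+19
R_max = 6.366474e+19^0.25 = 89325 m

89325 m


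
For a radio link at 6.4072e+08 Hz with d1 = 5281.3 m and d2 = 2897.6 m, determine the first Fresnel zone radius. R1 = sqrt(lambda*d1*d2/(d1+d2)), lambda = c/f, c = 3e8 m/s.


lambda = c / f = 3.0000e+08 / 6.4072e+08 = 0.4682232 m
R1 = sqrt(0.4682232 * 5281.3 * 2897.6 / (5281.3 + 2897.6)) = 29.60 m

29.60 m


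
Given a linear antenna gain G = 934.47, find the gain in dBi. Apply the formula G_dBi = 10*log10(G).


G_dBi = 10 * log10(934.47) = 29.71 dBi

29.71 dBi


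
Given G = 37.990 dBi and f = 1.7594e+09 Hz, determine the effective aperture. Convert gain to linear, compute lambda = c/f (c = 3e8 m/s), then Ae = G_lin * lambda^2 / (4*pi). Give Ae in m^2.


lambda = c / f = 3.0000e+08 / 1.7594e+09 = 0.1705127 m
G_linear = 10^(37.990/10) = 6295.062
Ae = G_linear * lambda^2 / (4*pi) = 6295.062 * 0.1705127^2 / (4*pi) = 14.56 m^2

14.56 m^2


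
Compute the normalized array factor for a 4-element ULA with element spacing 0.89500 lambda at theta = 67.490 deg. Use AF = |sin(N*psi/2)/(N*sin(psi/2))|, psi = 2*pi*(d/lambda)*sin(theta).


psi = 2*pi*0.89500*sin(67.490 deg) = 5.195015 rad
AF = |sin(4*5.195015/2) / (4*sin(5.195015/2))| = 0.3971

0.3971


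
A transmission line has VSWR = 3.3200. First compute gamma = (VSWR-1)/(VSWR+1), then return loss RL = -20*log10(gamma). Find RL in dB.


gamma = (3.3200 - 1) / (3.3200 + 1) = 0.5370370
RL = -20 * log10(0.5370370) = 5.400 dB

5.400 dB


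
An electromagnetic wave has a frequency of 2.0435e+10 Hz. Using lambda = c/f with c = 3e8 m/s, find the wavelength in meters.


lambda = c / f = 3.0000e+08 / 2.0435e+10 = 0.01468 m

0.01468 m


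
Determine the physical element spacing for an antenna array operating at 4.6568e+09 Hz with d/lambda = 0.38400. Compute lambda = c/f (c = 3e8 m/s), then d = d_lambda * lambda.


lambda = c / f = 3.0000e+08 / 4.6568e+09 = 0.06442192 m
d = 0.38400 * 0.06442192 = 0.02474 m

0.02474 m


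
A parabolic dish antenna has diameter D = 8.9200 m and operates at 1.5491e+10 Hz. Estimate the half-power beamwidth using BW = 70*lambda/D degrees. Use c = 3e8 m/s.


lambda = c / f = 3.0000e+08 / 1.5491e+10 = 0.01936608 m
BW = 70 * 0.01936608 / 8.9200 = 0.1520 deg

0.1520 deg


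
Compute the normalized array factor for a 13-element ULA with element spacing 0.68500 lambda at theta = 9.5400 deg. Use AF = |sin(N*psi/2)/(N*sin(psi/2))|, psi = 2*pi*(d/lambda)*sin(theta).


psi = 2*pi*0.68500*sin(9.5400 deg) = 0.7133253 rad
AF = |sin(13*0.7133253/2) / (13*sin(0.7133253/2))| = 0.2197

0.2197


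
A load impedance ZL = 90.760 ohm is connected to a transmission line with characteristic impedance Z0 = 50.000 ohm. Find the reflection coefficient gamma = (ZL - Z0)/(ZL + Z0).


gamma = (90.760 - 50.000) / (90.760 + 50.000) = 0.2896

0.2896


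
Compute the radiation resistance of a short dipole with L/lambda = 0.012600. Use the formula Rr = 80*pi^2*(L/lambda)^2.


Rr = 80 * pi^2 * (0.012600)^2 = 80 * 9.869604 * 1.587600e-04 = 0.1254 ohm

0.1254 ohm


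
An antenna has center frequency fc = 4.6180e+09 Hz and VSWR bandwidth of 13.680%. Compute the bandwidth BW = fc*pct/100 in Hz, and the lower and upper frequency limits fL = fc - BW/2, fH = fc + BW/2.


BW = 4.6180e+09 * 13.680/100 = 6.317424e+08 Hz
fL = 4.6180e+09 - 6.317424e+08/2 = 4.302e+09 Hz
fH = 4.6180e+09 + 6.317424e+08/2 = 4.934e+09 Hz

BW=6.317e+08 Hz, fL=4.302e+09 Hz, fH=4.934e+09 Hz


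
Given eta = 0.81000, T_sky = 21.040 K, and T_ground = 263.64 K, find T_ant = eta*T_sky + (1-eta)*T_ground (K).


T_ant = 0.81000 * 21.040 + (1 - 0.81000) * 263.64 = 67.13 K

67.13 K


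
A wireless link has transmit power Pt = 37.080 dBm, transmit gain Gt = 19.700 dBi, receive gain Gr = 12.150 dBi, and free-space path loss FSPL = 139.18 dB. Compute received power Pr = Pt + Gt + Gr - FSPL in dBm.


Pr = 37.080 + 19.700 + 12.150 - 139.18 = -70.25 dBm

-70.25 dBm


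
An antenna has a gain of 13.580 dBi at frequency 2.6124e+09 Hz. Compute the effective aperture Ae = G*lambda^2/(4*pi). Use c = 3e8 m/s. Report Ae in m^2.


lambda = c / f = 3.0000e+08 / 2.6124e+09 = 0.1148369 m
G_linear = 10^(13.580/10) = 22.80342
Ae = G_linear * lambda^2 / (4*pi) = 22.80342 * 0.1148369^2 / (4*pi) = 0.02393 m^2

0.02393 m^2


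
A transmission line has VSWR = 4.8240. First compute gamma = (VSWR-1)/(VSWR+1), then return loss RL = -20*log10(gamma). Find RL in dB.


gamma = (4.8240 - 1) / (4.8240 + 1) = 0.6565934
RL = -20 * log10(0.6565934) = 3.654 dB

3.654 dB


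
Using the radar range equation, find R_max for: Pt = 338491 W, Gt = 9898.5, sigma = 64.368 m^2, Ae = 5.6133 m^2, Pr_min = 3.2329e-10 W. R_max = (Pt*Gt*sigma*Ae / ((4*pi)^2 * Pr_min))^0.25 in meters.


R^4 = 338491*9898.5*64.368*5.6133 / ((4*pi)^2 * 3.2329e-10) = 2.371334e+19
R_max = 2.371334e+19^0.25 = 69783 m

69783 m


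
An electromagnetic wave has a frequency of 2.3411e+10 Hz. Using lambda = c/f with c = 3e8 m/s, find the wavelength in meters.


lambda = c / f = 3.0000e+08 / 2.3411e+10 = 0.01281 m

0.01281 m


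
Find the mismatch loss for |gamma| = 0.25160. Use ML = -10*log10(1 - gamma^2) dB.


ML = -10 * log10(1 - 0.25160^2) = -10 * log10(0.93669744) = 0.2840 dB

0.2840 dB


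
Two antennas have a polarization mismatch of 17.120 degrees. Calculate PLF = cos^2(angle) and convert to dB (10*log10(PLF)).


PLF_linear = cos^2(17.120 deg) = 0.9133440
PLF_dB = 10 * log10(0.9133440) = -0.3937 dB

-0.3937 dB


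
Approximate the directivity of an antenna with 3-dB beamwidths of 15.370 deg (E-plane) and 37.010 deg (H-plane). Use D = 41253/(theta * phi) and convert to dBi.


D_linear = 41253 / (15.370 * 37.010) = 72.52080
D_dBi = 10 * log10(72.52080) = 18.60 dBi

18.60 dBi


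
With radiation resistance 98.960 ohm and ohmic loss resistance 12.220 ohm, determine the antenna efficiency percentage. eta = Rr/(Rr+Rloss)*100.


eta = 98.960 / (98.960 + 12.220) * 100 = 89.01%

89.01%


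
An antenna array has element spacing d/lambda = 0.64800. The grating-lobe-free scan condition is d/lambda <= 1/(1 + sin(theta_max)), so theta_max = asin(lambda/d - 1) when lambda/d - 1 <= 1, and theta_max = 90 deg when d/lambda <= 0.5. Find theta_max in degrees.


lambda/d - 1 = 1/0.64800 - 1 = 0.5432099
theta_max = asin(0.5432099) = 32.90 deg

32.90 deg


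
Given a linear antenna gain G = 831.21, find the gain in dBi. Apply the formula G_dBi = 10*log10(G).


G_dBi = 10 * log10(831.21) = 29.20 dBi

29.20 dBi


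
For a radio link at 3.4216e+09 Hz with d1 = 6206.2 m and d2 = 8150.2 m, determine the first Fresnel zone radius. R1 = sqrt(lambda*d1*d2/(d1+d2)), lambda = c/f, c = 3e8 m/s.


lambda = c / f = 3.0000e+08 / 3.4216e+09 = 0.08767828 m
R1 = sqrt(0.08767828 * 6206.2 * 8150.2 / (6206.2 + 8150.2)) = 17.58 m

17.58 m


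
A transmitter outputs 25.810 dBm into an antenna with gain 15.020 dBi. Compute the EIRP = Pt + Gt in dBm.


EIRP = Pt + Gt = 25.810 + 15.020 = 40.83 dBm

40.83 dBm


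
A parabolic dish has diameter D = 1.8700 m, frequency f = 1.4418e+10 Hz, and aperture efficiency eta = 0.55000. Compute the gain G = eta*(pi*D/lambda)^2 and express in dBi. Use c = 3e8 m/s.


lambda = c / f = 3.0000e+08 / 1.4418e+10 = 0.02080732 m
G_linear = 0.55000 * (pi * 1.8700 / 0.02080732)^2 = 43844.32
G_dBi = 10 * log10(43844.32) = 46.42 dBi

46.42 dBi


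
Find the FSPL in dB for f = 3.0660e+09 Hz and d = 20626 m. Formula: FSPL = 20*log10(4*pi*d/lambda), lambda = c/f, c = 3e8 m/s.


lambda = c / f = 3.0000e+08 / 3.0660e+09 = 0.09784736 m
FSPL = 20 * log10(4*pi*20626/0.09784736) = 128.5 dB

128.5 dB


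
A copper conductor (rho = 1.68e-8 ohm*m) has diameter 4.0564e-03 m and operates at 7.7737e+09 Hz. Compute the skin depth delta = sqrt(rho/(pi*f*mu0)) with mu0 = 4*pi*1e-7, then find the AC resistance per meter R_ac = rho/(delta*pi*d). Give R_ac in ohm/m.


delta = sqrt(1.68e-8 / (pi * 7.7737e+09 * 4*pi*1e-7)) = 7.398793e-07 m
R_ac = 1.68e-8 / (7.398793e-07 * pi * 4.0564e-03) = 1.782 ohm/m

1.782 ohm/m


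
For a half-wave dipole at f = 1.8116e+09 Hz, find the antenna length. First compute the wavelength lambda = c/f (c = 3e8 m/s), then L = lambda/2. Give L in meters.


lambda = c / f = 3.0000e+08 / 1.8116e+09 = 0.1655995 m
L = lambda / 2 = 0.1655995 / 2 = 0.08280 m

0.08280 m


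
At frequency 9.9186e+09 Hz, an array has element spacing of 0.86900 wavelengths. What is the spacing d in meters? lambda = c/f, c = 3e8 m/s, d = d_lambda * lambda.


lambda = c / f = 3.0000e+08 / 9.9186e+09 = 0.03024620 m
d = 0.86900 * 0.03024620 = 0.02628 m

0.02628 m


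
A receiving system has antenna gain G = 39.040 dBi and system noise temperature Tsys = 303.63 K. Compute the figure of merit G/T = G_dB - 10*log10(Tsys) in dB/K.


G/T = 39.040 - 10*log10(303.63) = 39.040 - 24.82345 = 14.22 dB/K

14.22 dB/K


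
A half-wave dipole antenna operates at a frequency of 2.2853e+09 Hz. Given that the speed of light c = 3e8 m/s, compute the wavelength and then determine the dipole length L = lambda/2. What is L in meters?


lambda = c / f = 3.0000e+08 / 2.2853e+09 = 0.1312738 m
L = lambda / 2 = 0.1312738 / 2 = 0.06564 m

0.06564 m


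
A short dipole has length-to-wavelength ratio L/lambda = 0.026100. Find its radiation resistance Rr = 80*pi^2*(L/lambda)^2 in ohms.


Rr = 80 * pi^2 * (0.026100)^2 = 80 * 9.869604 * 6.812100e-04 = 0.5379 ohm

0.5379 ohm


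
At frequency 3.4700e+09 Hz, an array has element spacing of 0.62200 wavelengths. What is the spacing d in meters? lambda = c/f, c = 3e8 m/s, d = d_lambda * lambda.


lambda = c / f = 3.0000e+08 / 3.4700e+09 = 0.08645533 m
d = 0.62200 * 0.08645533 = 0.05378 m

0.05378 m


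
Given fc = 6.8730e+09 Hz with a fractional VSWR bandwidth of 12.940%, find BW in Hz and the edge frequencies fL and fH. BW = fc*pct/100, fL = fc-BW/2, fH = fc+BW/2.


BW = 6.8730e+09 * 12.940/100 = 8.893662e+08 Hz
fL = 6.8730e+09 - 8.893662e+08/2 = 6.428e+09 Hz
fH = 6.8730e+09 + 8.893662e+08/2 = 7.318e+09 Hz

BW=8.894e+08 Hz, fL=6.428e+09 Hz, fH=7.318e+09 Hz


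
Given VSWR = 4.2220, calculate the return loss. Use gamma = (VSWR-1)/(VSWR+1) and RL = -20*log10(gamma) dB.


gamma = (4.2220 - 1) / (4.2220 + 1) = 0.6170050
RL = -20 * log10(0.6170050) = 4.194 dB

4.194 dB


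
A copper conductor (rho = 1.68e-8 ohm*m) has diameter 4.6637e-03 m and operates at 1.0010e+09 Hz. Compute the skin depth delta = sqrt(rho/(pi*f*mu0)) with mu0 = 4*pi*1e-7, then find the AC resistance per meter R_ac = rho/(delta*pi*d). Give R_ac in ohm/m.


delta = sqrt(1.68e-8 / (pi * 1.0010e+09 * 4*pi*1e-7)) = 2.061853e-06 m
R_ac = 1.68e-8 / (2.061853e-06 * pi * 4.6637e-03) = 0.5561 ohm/m

0.5561 ohm/m


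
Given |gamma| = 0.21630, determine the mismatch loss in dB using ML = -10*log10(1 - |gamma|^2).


ML = -10 * log10(1 - 0.21630^2) = -10 * log10(0.95321431) = 0.2081 dB

0.2081 dB


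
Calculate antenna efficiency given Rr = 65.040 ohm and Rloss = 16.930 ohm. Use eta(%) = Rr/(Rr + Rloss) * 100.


eta = 65.040 / (65.040 + 16.930) * 100 = 79.35%

79.35%


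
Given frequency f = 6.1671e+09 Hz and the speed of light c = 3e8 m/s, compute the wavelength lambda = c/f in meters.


lambda = c / f = 3.0000e+08 / 6.1671e+09 = 0.04865 m

0.04865 m


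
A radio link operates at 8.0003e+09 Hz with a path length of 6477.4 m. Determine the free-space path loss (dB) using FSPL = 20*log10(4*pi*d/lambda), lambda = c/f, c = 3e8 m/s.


lambda = c / f = 3.0000e+08 / 8.0003e+09 = 0.03749859 m
FSPL = 20 * log10(4*pi*6477.4/0.03749859) = 126.7 dB

126.7 dB


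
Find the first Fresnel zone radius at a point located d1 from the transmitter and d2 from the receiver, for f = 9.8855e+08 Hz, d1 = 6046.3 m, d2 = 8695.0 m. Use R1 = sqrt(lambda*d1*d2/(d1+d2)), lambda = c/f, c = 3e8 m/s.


lambda = c / f = 3.0000e+08 / 9.8855e+08 = 0.3034748 m
R1 = sqrt(0.3034748 * 6046.3 * 8695.0 / (6046.3 + 8695.0)) = 32.90 m

32.90 m


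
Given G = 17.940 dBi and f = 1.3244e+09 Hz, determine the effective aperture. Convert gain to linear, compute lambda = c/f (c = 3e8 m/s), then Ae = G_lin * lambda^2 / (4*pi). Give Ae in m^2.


lambda = c / f = 3.0000e+08 / 1.3244e+09 = 0.2265177 m
G_linear = 10^(17.940/10) = 62.23003
Ae = G_linear * lambda^2 / (4*pi) = 62.23003 * 0.2265177^2 / (4*pi) = 0.2541 m^2

0.2541 m^2


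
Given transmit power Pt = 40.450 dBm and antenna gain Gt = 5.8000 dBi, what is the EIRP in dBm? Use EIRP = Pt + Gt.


EIRP = Pt + Gt = 40.450 + 5.8000 = 46.25 dBm

46.25 dBm


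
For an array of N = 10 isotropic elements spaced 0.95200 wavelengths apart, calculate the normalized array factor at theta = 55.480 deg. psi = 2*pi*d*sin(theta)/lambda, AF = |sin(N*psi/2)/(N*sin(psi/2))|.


psi = 2*pi*0.95200*sin(55.480 deg) = 4.928404 rad
AF = |sin(10*4.928404/2) / (10*sin(4.928404/2))| = 0.07519

0.07519


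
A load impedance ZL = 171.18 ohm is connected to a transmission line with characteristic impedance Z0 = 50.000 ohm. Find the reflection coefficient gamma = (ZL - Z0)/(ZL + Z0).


gamma = (171.18 - 50.000) / (171.18 + 50.000) = 0.5479

0.5479


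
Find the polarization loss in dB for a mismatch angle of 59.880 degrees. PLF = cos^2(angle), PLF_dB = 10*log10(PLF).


PLF_linear = cos^2(59.880 deg) = 0.2518160
PLF_dB = 10 * log10(0.2518160) = -5.989 dB

-5.989 dB


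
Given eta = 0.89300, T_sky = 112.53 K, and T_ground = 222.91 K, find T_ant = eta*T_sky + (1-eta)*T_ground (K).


T_ant = 0.89300 * 112.53 + (1 - 0.89300) * 222.91 = 124.3 K

124.3 K


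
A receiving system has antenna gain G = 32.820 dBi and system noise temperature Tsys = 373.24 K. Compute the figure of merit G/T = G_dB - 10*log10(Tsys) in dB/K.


G/T = 32.820 - 10*log10(373.24) = 32.820 - 25.71988 = 7.100 dB/K

7.100 dB/K


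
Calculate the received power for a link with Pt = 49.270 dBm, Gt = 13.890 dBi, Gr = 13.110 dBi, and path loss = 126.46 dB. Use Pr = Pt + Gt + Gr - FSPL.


Pr = 49.270 + 13.890 + 13.110 - 126.46 = -50.19 dBm

-50.19 dBm


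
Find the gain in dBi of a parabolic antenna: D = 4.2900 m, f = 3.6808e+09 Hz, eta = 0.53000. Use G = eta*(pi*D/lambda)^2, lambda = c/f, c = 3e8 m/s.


lambda = c / f = 3.0000e+08 / 3.6808e+09 = 0.08150402 m
G_linear = 0.53000 * (pi * 4.2900 / 0.08150402)^2 = 14492.13
G_dBi = 10 * log10(14492.13) = 41.61 dBi

41.61 dBi


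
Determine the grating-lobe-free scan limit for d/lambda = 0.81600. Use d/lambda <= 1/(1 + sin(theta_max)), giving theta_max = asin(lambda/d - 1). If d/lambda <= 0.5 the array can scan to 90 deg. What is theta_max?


lambda/d - 1 = 1/0.81600 - 1 = 0.2254902
theta_max = asin(0.2254902) = 13.03 deg

13.03 deg


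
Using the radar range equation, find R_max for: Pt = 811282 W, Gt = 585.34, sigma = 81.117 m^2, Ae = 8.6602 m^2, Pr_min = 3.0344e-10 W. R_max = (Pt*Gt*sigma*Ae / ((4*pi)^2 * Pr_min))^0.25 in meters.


R^4 = 811282*585.34*81.117*8.6602 / ((4*pi)^2 * 3.0344e-10) = 6.961892e+18
R_max = 6.961892e+18^0.25 = 51367 m

51367 m


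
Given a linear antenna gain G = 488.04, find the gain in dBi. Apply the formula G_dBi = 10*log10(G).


G_dBi = 10 * log10(488.04) = 26.88 dBi

26.88 dBi


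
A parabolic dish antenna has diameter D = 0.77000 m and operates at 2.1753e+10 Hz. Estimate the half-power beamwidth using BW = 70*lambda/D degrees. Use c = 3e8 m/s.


lambda = c / f = 3.0000e+08 / 2.1753e+10 = 0.01379120 m
BW = 70 * 0.01379120 / 0.77000 = 1.254 deg

1.254 deg


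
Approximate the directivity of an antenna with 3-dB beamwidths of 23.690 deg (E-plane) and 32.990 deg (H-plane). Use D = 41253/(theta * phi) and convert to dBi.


D_linear = 41253 / (23.690 * 32.990) = 52.78471
D_dBi = 10 * log10(52.78471) = 17.23 dBi

17.23 dBi


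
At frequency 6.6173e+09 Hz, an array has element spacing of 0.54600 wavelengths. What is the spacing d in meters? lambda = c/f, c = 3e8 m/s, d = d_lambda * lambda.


lambda = c / f = 3.0000e+08 / 6.6173e+09 = 0.04533571 m
d = 0.54600 * 0.04533571 = 0.02475 m

0.02475 m


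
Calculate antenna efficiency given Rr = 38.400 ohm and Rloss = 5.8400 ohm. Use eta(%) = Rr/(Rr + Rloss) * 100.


eta = 38.400 / (38.400 + 5.8400) * 100 = 86.80%

86.80%


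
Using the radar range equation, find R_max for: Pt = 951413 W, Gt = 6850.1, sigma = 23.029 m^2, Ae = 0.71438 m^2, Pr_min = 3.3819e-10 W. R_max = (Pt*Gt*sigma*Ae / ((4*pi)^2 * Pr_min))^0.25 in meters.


R^4 = 951413*6850.1*23.029*0.71438 / ((4*pi)^2 * 3.3819e-10) = 2.007659e+18
R_max = 2.007659e+18^0.25 = 37642 m

37642 m


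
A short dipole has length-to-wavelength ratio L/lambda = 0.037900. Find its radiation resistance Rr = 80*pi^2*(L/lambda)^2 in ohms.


Rr = 80 * pi^2 * (0.037900)^2 = 80 * 9.869604 * 1.436410e-03 = 1.134 ohm

1.134 ohm


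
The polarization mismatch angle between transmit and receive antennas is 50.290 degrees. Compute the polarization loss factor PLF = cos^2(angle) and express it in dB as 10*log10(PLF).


PLF_linear = cos^2(50.290 deg) = 0.4081959
PLF_dB = 10 * log10(0.4081959) = -3.891 dB

-3.891 dB


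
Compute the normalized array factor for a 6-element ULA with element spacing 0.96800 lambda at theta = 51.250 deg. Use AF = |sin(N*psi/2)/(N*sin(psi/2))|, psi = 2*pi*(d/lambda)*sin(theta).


psi = 2*pi*0.96800*sin(51.250 deg) = 4.743354 rad
AF = |sin(6*4.743354/2) / (6*sin(4.743354/2))| = 0.2384

0.2384


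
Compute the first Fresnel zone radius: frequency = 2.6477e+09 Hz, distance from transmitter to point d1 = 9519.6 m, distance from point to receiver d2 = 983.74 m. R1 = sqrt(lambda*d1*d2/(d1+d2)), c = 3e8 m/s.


lambda = c / f = 3.0000e+08 / 2.6477e+09 = 0.1133059 m
R1 = sqrt(0.1133059 * 9519.6 * 983.74 / (9519.6 + 983.74)) = 10.05 m

10.05 m


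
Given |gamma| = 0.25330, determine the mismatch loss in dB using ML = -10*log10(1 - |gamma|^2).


ML = -10 * log10(1 - 0.25330^2) = -10 * log10(0.93583911) = 0.2880 dB

0.2880 dB


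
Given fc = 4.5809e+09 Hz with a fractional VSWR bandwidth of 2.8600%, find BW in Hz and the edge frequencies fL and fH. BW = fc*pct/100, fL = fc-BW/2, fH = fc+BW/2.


BW = 4.5809e+09 * 2.8600/100 = 1.310137e+08 Hz
fL = 4.5809e+09 - 1.310137e+08/2 = 4.515e+09 Hz
fH = 4.5809e+09 + 1.310137e+08/2 = 4.646e+09 Hz

BW=1.310e+08 Hz, fL=4.515e+09 Hz, fH=4.646e+09 Hz


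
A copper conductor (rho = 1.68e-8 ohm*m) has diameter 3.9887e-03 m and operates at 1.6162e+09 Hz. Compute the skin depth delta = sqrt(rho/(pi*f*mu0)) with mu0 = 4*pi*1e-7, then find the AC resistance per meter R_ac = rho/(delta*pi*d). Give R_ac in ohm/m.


delta = sqrt(1.68e-8 / (pi * 1.6162e+09 * 4*pi*1e-7)) = 1.622659e-06 m
R_ac = 1.68e-8 / (1.622659e-06 * pi * 3.9887e-03) = 0.8262 ohm/m

0.8262 ohm/m


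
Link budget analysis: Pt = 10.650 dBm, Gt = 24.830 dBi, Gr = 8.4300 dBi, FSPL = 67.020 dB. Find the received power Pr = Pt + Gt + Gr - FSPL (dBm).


Pr = 10.650 + 24.830 + 8.4300 - 67.020 = -23.11 dBm

-23.11 dBm


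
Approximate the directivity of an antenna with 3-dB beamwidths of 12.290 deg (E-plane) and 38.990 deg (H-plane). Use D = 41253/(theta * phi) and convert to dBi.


D_linear = 41253 / (12.290 * 38.990) = 86.08955
D_dBi = 10 * log10(86.08955) = 19.35 dBi

19.35 dBi


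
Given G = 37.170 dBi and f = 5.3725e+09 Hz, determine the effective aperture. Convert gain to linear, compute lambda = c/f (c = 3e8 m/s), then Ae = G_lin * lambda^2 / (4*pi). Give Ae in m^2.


lambda = c / f = 3.0000e+08 / 5.3725e+09 = 0.05583993 m
G_linear = 10^(37.170/10) = 5211.947
Ae = G_linear * lambda^2 / (4*pi) = 5211.947 * 0.05583993^2 / (4*pi) = 1.293 m^2

1.293 m^2


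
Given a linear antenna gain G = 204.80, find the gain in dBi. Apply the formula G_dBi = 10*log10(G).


G_dBi = 10 * log10(204.80) = 23.11 dBi

23.11 dBi


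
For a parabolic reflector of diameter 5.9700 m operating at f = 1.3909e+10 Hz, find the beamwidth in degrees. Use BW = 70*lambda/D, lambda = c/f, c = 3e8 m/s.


lambda = c / f = 3.0000e+08 / 1.3909e+10 = 0.02156877 m
BW = 70 * 0.02156877 / 5.9700 = 0.2529 deg

0.2529 deg


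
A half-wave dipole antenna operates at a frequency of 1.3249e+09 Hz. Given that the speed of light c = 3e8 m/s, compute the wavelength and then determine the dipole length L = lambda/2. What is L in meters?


lambda = c / f = 3.0000e+08 / 1.3249e+09 = 0.2264322 m
L = lambda / 2 = 0.2264322 / 2 = 0.1132 m

0.1132 m


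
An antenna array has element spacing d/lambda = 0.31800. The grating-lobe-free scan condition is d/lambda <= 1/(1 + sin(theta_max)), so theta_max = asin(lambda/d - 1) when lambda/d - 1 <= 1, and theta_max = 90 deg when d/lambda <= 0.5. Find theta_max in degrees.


lambda/d - 1 = 1/0.31800 - 1 = 2.144654 >= 1
d/lambda <= 0.5, so the array can scan to endfire without grating lobes: theta_max = 90 deg

90 deg


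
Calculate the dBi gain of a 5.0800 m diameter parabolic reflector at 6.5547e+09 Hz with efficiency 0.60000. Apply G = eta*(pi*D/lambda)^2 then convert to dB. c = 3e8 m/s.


lambda = c / f = 3.0000e+08 / 6.5547e+09 = 0.04576869 m
G_linear = 0.60000 * (pi * 5.0800 / 0.04576869)^2 = 72952.71
G_dBi = 10 * log10(72952.71) = 48.63 dBi

48.63 dBi


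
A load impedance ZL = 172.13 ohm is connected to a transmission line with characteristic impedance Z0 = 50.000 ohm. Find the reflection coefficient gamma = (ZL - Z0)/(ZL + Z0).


gamma = (172.13 - 50.000) / (172.13 + 50.000) = 0.5498

0.5498


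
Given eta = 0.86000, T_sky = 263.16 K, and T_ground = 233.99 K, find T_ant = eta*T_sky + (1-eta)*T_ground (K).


T_ant = 0.86000 * 263.16 + (1 - 0.86000) * 233.99 = 259.1 K

259.1 K


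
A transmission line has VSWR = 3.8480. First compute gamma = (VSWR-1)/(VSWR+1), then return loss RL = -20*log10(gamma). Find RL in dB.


gamma = (3.8480 - 1) / (3.8480 + 1) = 0.5874587
RL = -20 * log10(0.5874587) = 4.620 dB

4.620 dB


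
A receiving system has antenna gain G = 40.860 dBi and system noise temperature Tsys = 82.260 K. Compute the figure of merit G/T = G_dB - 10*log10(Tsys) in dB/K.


G/T = 40.860 - 10*log10(82.260) = 40.860 - 19.15189 = 21.71 dB/K

21.71 dB/K


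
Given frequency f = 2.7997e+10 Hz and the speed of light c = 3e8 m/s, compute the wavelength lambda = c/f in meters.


lambda = c / f = 3.0000e+08 / 2.7997e+10 = 0.01072 m

0.01072 m


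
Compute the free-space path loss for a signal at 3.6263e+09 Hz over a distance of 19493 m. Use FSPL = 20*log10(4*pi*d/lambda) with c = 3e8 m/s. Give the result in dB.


lambda = c / f = 3.0000e+08 / 3.6263e+09 = 0.08272895 m
FSPL = 20 * log10(4*pi*19493/0.08272895) = 129.4 dB

129.4 dB


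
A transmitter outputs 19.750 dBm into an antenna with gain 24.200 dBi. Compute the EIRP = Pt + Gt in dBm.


EIRP = Pt + Gt = 19.750 + 24.200 = 43.95 dBm

43.95 dBm


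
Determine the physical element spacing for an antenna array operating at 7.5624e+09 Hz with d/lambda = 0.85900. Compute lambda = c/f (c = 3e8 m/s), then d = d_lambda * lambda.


lambda = c / f = 3.0000e+08 / 7.5624e+09 = 0.03966995 m
d = 0.85900 * 0.03966995 = 0.03408 m

0.03408 m


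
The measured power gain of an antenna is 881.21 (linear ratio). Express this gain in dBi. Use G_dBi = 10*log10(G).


G_dBi = 10 * log10(881.21) = 29.45 dBi

29.45 dBi


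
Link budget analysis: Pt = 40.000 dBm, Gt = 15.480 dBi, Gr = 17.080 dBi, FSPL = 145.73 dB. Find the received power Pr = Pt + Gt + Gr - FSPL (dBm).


Pr = 40.000 + 15.480 + 17.080 - 145.73 = -73.17 dBm

-73.17 dBm


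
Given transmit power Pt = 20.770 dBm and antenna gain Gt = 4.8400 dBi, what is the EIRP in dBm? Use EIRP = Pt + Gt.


EIRP = Pt + Gt = 20.770 + 4.8400 = 25.61 dBm

25.61 dBm


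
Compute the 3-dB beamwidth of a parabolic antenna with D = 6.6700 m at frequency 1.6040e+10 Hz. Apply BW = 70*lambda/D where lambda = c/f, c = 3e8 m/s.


lambda = c / f = 3.0000e+08 / 1.6040e+10 = 0.01870324 m
BW = 70 * 0.01870324 / 6.6700 = 0.1963 deg

0.1963 deg


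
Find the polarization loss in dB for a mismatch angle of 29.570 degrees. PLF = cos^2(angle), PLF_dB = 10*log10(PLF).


PLF_linear = cos^2(29.570 deg) = 0.7564710
PLF_dB = 10 * log10(0.7564710) = -1.212 dB

-1.212 dB


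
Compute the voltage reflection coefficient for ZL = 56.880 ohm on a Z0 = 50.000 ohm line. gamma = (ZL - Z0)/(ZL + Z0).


gamma = (56.880 - 50.000) / (56.880 + 50.000) = 0.06437

0.06437


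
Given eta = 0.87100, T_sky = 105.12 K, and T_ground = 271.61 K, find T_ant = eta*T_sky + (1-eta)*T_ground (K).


T_ant = 0.87100 * 105.12 + (1 - 0.87100) * 271.61 = 126.6 K

126.6 K


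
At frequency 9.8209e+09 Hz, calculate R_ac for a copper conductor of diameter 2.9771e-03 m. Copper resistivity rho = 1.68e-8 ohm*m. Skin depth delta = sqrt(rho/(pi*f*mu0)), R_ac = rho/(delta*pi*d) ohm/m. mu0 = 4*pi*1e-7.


delta = sqrt(1.68e-8 / (pi * 9.8209e+09 * 4*pi*1e-7)) = 6.582625e-07 m
R_ac = 1.68e-8 / (6.582625e-07 * pi * 2.9771e-03) = 2.729 ohm/m

2.729 ohm/m


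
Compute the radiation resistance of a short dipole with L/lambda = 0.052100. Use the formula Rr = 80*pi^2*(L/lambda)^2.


Rr = 80 * pi^2 * (0.052100)^2 = 80 * 9.869604 * 2.714410e-03 = 2.143 ohm

2.143 ohm


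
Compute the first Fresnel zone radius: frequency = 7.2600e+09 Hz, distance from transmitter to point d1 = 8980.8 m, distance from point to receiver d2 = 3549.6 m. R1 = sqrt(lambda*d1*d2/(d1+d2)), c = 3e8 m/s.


lambda = c / f = 3.0000e+08 / 7.2600e+09 = 0.04132231 m
R1 = sqrt(0.04132231 * 8980.8 * 3549.6 / (8980.8 + 3549.6)) = 10.25 m

10.25 m


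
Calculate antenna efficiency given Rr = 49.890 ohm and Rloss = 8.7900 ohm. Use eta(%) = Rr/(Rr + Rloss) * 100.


eta = 49.890 / (49.890 + 8.7900) * 100 = 85.02%

85.02%


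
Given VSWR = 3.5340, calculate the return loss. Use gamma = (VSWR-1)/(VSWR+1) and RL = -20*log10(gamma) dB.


gamma = (3.5340 - 1) / (3.5340 + 1) = 0.5588884
RL = -20 * log10(0.5588884) = 5.053 dB

5.053 dB


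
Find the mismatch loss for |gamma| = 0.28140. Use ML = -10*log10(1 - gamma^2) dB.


ML = -10 * log10(1 - 0.28140^2) = -10 * log10(0.92081404) = 0.3583 dB

0.3583 dB


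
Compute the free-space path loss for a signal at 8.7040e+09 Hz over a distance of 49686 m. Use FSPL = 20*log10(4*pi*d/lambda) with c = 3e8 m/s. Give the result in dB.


lambda = c / f = 3.0000e+08 / 8.7040e+09 = 0.03446691 m
FSPL = 20 * log10(4*pi*49686/0.03446691) = 145.2 dB

145.2 dB


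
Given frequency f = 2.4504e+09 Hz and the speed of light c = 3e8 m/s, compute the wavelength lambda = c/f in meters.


lambda = c / f = 3.0000e+08 / 2.4504e+09 = 0.1224 m

0.1224 m


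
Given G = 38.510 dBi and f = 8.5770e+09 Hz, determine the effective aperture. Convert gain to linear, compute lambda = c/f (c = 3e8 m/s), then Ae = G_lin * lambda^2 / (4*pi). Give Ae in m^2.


lambda = c / f = 3.0000e+08 / 8.5770e+09 = 0.03497726 m
G_linear = 10^(38.510/10) = 7095.778
Ae = G_linear * lambda^2 / (4*pi) = 7095.778 * 0.03497726^2 / (4*pi) = 0.6908 m^2

0.6908 m^2


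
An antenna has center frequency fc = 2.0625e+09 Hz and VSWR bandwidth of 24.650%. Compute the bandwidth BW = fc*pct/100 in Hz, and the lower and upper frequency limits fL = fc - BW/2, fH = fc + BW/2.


BW = 2.0625e+09 * 24.650/100 = 5.084062e+08 Hz
fL = 2.0625e+09 - 5.084062e+08/2 = 1.808e+09 Hz
fH = 2.0625e+09 + 5.084062e+08/2 = 2.317e+09 Hz

BW=5.084e+08 Hz, fL=1.808e+09 Hz, fH=2.317e+09 Hz


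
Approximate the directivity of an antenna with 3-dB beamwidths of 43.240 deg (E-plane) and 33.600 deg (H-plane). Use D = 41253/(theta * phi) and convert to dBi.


D_linear = 41253 / (43.240 * 33.600) = 28.39426
D_dBi = 10 * log10(28.39426) = 14.53 dBi

14.53 dBi


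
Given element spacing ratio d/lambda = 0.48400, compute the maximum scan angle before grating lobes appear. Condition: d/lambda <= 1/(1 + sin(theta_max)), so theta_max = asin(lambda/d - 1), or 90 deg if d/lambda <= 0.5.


lambda/d - 1 = 1/0.48400 - 1 = 1.066116 >= 1
d/lambda <= 0.5, so the array can scan to endfire without grating lobes: theta_max = 90 deg

90 deg


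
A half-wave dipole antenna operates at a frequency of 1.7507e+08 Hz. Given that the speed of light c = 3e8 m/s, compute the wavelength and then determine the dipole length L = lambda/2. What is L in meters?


lambda = c / f = 3.0000e+08 / 1.7507e+08 = 1.713600 m
L = lambda / 2 = 1.713600 / 2 = 0.8568 m

0.8568 m


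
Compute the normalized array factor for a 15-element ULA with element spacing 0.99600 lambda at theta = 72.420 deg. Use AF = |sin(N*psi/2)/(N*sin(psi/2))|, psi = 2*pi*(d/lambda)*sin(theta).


psi = 2*pi*0.99600*sin(72.420 deg) = 5.965777 rad
AF = |sin(15*5.965777/2) / (15*sin(5.965777/2))| = 0.2909

0.2909


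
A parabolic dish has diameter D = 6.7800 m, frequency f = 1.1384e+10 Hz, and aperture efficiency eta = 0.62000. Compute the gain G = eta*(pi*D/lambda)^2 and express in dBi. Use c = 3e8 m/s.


lambda = c / f = 3.0000e+08 / 1.1384e+10 = 0.02635278 m
G_linear = 0.62000 * (pi * 6.7800 / 0.02635278)^2 = 405040.0
G_dBi = 10 * log10(405040.0) = 56.07 dBi

56.07 dBi


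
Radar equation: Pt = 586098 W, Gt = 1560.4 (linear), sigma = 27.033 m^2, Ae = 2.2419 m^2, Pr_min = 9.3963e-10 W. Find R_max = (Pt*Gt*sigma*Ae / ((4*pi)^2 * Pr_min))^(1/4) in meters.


R^4 = 586098*1560.4*27.033*2.2419 / ((4*pi)^2 * 9.3963e-10) = 3.735425e+17
R_max = 3.735425e+17^0.25 = 24722 m

24722 m


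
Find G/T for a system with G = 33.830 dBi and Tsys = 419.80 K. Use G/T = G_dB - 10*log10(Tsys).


G/T = 33.830 - 10*log10(419.80) = 33.830 - 26.23042 = 7.600 dB/K

7.600 dB/K


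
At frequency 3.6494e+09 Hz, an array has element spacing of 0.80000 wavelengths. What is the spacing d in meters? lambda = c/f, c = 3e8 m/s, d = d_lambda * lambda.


lambda = c / f = 3.0000e+08 / 3.6494e+09 = 0.08220529 m
d = 0.80000 * 0.08220529 = 0.06576 m

0.06576 m


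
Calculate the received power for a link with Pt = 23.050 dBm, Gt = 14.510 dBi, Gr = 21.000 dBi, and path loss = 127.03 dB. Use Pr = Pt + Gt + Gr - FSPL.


Pr = 23.050 + 14.510 + 21.000 - 127.03 = -68.47 dBm

-68.47 dBm


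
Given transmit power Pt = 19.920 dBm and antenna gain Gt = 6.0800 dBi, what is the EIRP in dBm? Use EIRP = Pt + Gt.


EIRP = Pt + Gt = 19.920 + 6.0800 = 26.00 dBm

26.00 dBm


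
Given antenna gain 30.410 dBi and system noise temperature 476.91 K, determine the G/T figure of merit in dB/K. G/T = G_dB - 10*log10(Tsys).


G/T = 30.410 - 10*log10(476.91) = 30.410 - 26.78436 = 3.626 dB/K

3.626 dB/K


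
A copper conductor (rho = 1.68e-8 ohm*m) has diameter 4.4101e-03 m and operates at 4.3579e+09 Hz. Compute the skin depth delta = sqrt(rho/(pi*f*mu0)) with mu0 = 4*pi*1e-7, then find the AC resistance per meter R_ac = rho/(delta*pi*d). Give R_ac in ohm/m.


delta = sqrt(1.68e-8 / (pi * 4.3579e+09 * 4*pi*1e-7)) = 9.881802e-07 m
R_ac = 1.68e-8 / (9.881802e-07 * pi * 4.4101e-03) = 1.227 ohm/m

1.227 ohm/m


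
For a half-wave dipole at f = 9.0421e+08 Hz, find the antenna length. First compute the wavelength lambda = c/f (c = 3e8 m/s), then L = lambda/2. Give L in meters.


lambda = c / f = 3.0000e+08 / 9.0421e+08 = 0.3317813 m
L = lambda / 2 = 0.3317813 / 2 = 0.1659 m

0.1659 m


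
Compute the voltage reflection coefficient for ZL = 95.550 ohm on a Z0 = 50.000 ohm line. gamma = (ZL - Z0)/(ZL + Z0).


gamma = (95.550 - 50.000) / (95.550 + 50.000) = 0.3130

0.3130


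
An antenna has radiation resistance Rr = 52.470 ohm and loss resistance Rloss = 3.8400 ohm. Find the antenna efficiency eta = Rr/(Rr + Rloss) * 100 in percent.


eta = 52.470 / (52.470 + 3.8400) * 100 = 93.18%

93.18%


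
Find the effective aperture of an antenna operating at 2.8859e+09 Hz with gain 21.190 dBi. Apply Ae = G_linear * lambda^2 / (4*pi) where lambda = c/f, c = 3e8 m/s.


lambda = c / f = 3.0000e+08 / 2.8859e+09 = 0.1039537 m
G_linear = 10^(21.190/10) = 131.5225
Ae = G_linear * lambda^2 / (4*pi) = 131.5225 * 0.1039537^2 / (4*pi) = 0.1131 m^2

0.1131 m^2


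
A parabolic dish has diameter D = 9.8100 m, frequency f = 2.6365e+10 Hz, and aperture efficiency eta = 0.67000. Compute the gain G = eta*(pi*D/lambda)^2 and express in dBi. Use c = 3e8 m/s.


lambda = c / f = 3.0000e+08 / 2.6365e+10 = 0.01137872 m
G_linear = 0.67000 * (pi * 9.8100 / 0.01137872)^2 = 4.915025e+06
G_dBi = 10 * log10(4.915025e+06) = 66.92 dBi

66.92 dBi


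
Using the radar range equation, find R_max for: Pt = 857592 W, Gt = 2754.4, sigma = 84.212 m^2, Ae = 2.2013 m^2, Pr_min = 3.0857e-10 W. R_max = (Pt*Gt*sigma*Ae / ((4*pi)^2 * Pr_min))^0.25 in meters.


R^4 = 857592*2754.4*84.212*2.2013 / ((4*pi)^2 * 3.0857e-10) = 8.986437e+18
R_max = 8.986437e+18^0.25 = 54752 m

54752 m


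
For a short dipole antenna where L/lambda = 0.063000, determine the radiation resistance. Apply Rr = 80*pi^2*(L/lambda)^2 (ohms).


Rr = 80 * pi^2 * (0.063000)^2 = 80 * 9.869604 * 3.969000e-03 = 3.134 ohm

3.134 ohm


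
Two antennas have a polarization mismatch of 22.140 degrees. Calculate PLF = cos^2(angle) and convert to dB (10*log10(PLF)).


PLF_linear = cos^2(22.140 deg) = 0.8579682
PLF_dB = 10 * log10(0.8579682) = -0.6653 dB

-0.6653 dB


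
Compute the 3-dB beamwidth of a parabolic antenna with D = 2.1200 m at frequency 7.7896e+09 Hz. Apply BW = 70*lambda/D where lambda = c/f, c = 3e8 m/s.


lambda = c / f = 3.0000e+08 / 7.7896e+09 = 0.03851289 m
BW = 70 * 0.03851289 / 2.1200 = 1.272 deg

1.272 deg


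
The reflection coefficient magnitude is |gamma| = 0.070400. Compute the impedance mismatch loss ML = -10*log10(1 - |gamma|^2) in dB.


ML = -10 * log10(1 - 0.070400^2) = -10 * log10(0.99504384) = 0.02158 dB

0.02158 dB


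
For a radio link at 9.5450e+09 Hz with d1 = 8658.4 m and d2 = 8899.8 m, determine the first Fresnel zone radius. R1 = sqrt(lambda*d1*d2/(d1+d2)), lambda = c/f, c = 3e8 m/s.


lambda = c / f = 3.0000e+08 / 9.5450e+09 = 0.03143007 m
R1 = sqrt(0.03143007 * 8658.4 * 8899.8 / (8658.4 + 8899.8)) = 11.74 m

11.74 m


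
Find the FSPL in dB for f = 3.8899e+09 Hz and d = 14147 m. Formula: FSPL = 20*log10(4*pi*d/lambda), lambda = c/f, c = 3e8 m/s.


lambda = c / f = 3.0000e+08 / 3.8899e+09 = 0.07712281 m
FSPL = 20 * log10(4*pi*14147/0.07712281) = 127.3 dB

127.3 dB


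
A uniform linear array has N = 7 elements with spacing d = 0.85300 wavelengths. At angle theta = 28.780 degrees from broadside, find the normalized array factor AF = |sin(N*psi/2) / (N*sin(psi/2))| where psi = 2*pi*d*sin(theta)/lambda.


psi = 2*pi*0.85300*sin(28.780 deg) = 2.580347 rad
AF = |sin(7*2.580347/2) / (7*sin(2.580347/2))| = 0.05701

0.05701


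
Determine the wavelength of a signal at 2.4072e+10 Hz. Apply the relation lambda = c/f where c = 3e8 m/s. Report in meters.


lambda = c / f = 3.0000e+08 / 2.4072e+10 = 0.01246 m

0.01246 m


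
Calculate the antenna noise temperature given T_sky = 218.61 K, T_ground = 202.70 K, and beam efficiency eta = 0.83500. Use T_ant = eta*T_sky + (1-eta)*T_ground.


T_ant = 0.83500 * 218.61 + (1 - 0.83500) * 202.70 = 216.0 K

216.0 K


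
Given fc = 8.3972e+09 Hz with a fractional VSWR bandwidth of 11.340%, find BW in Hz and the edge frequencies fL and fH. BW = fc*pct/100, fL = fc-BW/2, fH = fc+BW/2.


BW = 8.3972e+09 * 11.340/100 = 9.522425e+08 Hz
fL = 8.3972e+09 - 9.522425e+08/2 = 7.921e+09 Hz
fH = 8.3972e+09 + 9.522425e+08/2 = 8.873e+09 Hz

BW=9.522e+08 Hz, fL=7.921e+09 Hz, fH=8.873e+09 Hz


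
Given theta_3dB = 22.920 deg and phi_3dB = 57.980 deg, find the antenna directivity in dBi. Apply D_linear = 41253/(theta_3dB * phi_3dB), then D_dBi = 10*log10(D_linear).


D_linear = 41253 / (22.920 * 57.980) = 31.04293
D_dBi = 10 * log10(31.04293) = 14.92 dBi

14.92 dBi


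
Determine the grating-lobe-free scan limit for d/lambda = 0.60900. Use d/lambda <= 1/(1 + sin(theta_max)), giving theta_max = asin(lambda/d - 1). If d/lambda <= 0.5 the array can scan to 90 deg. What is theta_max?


lambda/d - 1 = 1/0.60900 - 1 = 0.6420361
theta_max = asin(0.6420361) = 39.94 deg

39.94 deg


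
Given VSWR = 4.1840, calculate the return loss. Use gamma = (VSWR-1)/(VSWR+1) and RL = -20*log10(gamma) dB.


gamma = (4.1840 - 1) / (4.1840 + 1) = 0.6141975
RL = -20 * log10(0.6141975) = 4.234 dB

4.234 dB


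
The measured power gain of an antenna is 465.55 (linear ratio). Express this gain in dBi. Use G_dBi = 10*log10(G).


G_dBi = 10 * log10(465.55) = 26.68 dBi

26.68 dBi


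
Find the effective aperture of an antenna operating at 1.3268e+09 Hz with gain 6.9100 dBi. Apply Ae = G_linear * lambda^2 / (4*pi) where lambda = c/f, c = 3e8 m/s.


lambda = c / f = 3.0000e+08 / 1.3268e+09 = 0.2261079 m
G_linear = 10^(6.9100/10) = 4.909079
Ae = G_linear * lambda^2 / (4*pi) = 4.909079 * 0.2261079^2 / (4*pi) = 0.01997 m^2

0.01997 m^2


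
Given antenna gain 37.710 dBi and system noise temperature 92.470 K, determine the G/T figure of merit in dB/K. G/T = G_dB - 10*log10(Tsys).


G/T = 37.710 - 10*log10(92.470) = 37.710 - 19.66001 = 18.05 dB/K

18.05 dB/K


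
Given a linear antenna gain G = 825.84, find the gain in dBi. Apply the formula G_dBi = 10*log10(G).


G_dBi = 10 * log10(825.84) = 29.17 dBi

29.17 dBi


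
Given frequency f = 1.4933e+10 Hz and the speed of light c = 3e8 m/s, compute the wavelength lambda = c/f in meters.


lambda = c / f = 3.0000e+08 / 1.4933e+10 = 0.02009 m

0.02009 m


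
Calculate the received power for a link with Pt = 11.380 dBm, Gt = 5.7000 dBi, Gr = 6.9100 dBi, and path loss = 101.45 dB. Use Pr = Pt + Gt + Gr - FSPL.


Pr = 11.380 + 5.7000 + 6.9100 - 101.45 = -77.46 dBm

-77.46 dBm


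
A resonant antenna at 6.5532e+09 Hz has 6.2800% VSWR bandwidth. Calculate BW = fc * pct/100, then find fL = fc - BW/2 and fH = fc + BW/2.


BW = 6.5532e+09 * 6.2800/100 = 4.115410e+08 Hz
fL = 6.5532e+09 - 4.115410e+08/2 = 6.347e+09 Hz
fH = 6.5532e+09 + 4.115410e+08/2 = 6.759e+09 Hz

BW=4.115e+08 Hz, fL=6.347e+09 Hz, fH=6.759e+09 Hz


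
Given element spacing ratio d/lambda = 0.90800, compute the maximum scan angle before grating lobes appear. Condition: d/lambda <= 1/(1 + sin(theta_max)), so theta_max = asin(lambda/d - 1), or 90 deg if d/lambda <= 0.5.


lambda/d - 1 = 1/0.90800 - 1 = 0.1013216
theta_max = asin(0.1013216) = 5.815 deg

5.815 deg
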